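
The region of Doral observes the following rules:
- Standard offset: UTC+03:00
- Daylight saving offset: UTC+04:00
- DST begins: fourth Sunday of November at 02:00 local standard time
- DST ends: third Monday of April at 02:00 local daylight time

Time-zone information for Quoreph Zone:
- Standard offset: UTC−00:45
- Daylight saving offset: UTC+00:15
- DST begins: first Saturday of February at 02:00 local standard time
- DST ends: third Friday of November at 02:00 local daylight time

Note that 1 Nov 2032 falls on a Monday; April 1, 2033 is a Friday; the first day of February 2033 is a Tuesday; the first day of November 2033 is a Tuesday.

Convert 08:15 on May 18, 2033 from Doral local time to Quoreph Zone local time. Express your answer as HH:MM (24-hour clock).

1 November 2032 is a Monday, so the first Sunday is November 7 and the fourth is November 28.
1 April 2033 is a Friday, so the first Monday is April 4 and the third is April 18.
Daylight saving runs 28 November 2032 – 18 April 2033; May 18, 2033 is outside that window, so Doral is on standard time at UTC+03:00.
08:15 Doral − 3h = 05:15 UTC.
1 February 2033 is a Tuesday, so the first Saturday is February 5.
1 November 2033 is a Tuesday, so the first Friday is November 4 and the third is November 18.
At the standard offset (UTC−00:45), 05:15 UTC − 0h45m = 04:30 Quoreph Zone standard time.
The standard-time date in Quoreph Zone, May 18, 2033, falls between 5 February and 18 November, so daylight saving is in effect and Quoreph Zone is at UTC+00:15.
05:15 UTC + 0h15m = 05:30 Quoreph Zone.

05:30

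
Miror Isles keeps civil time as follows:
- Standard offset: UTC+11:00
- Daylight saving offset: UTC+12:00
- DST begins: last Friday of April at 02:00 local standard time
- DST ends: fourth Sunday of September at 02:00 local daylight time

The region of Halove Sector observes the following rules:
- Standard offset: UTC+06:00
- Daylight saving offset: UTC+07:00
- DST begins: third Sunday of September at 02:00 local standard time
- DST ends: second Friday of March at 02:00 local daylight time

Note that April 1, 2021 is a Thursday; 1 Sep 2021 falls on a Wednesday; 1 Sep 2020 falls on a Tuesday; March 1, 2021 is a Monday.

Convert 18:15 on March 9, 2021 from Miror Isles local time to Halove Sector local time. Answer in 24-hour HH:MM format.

1 April 2021 is a Thursday, so Fridays fall on 2, 9, 16, 23, 30; the last is April 30.
1 September 2021 is a Wednesday, so the first Sunday is September 5 and the fourth is September 26.
March 9, 2021 is outside the daylight-saving period (30 April – 26 September), so Miror Isles is on standard time, UTC+11:00.
18:15 Miror Isles − 11h = 07:15 UTC.
1 September 2020 is a Tuesday, so the first Sunday is September 6 and the third is September 20.
1 March 2021 is a Monday, so the first Friday is March 5 and the second is March 12.
At the standard offset (UTC+06:00), 07:15 UTC + 6h = 13:15 Halove Sector standard time.
The standard-time date in Halove Sector, March 9, 2021, lies within the daylight-saving period (20 September 2020 – 12 March 2021), so Halove Sector is on daylight time, UTC+07:00.
07:15 UTC + 7h = 14:15 Halove Sector.

14:15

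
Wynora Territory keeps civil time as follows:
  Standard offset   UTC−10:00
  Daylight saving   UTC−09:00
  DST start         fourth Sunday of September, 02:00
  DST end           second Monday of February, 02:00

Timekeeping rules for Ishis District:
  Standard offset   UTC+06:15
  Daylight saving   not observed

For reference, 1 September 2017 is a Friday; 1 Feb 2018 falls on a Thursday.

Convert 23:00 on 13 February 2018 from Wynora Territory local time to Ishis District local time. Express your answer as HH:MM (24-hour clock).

1 September 2017 is a Friday, so the first Sunday is September 3 and the fourth is September 24.
1 February 2018 is a Thursday, so the first Monday is February 5 and the second is February 12.
13 February 2018 does not fall between 24 September 2017 and 12 February 2018, so daylight saving is not in effect and Wynora Territory is at UTC−10:00.
23:00 Wynora Territory + 10h = 09:00 UTC (rolling into the next day, 14 February 2018).
Ishis District stays on UTC+06:15 all year.
09:00 UTC + 6h15m = 15:15 Ishis District.

15:15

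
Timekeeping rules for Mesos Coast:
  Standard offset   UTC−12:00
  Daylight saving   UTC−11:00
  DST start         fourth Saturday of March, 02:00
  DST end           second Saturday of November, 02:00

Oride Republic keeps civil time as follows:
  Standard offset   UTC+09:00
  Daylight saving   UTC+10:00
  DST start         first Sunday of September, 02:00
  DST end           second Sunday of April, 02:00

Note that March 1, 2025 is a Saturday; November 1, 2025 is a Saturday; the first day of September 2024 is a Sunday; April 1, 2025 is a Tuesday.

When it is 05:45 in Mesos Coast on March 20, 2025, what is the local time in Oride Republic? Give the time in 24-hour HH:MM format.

1 March 2025 is a Saturday, so the first Saturday is March 1 and the fourth is March 22.
1 November 2025 is a Saturday, so the first Saturday is November 1 and the second is November 8.
March 20, 2025 is outside the daylight-saving period (22 March – 8 November), so Mesos Coast is on standard time, UTC−12:00.
05:45 Mesos Coast + 12h = 17:45 UTC.
1 September 2024 is a Sunday, so the first Sunday is September 1.
1 April 2025 is a Tuesday, so the first Sunday is April 6 and the second is April 13.
At the standard offset (UTC+09:00), 17:45 UTC + 9h = 02:45 Oride Republic standard time (rolling into the next day, 21 March 2025).
Daylight saving runs 1 September 2024 – 13 April 2025; the standard-time date in Oride Republic, March 21, 2025, is inside that window, so Oride Republic is at UTC+10:00.
17:45 UTC + 10h = 03:45 Oride Republic (rolling into the next day, 21 March 2025).

03:45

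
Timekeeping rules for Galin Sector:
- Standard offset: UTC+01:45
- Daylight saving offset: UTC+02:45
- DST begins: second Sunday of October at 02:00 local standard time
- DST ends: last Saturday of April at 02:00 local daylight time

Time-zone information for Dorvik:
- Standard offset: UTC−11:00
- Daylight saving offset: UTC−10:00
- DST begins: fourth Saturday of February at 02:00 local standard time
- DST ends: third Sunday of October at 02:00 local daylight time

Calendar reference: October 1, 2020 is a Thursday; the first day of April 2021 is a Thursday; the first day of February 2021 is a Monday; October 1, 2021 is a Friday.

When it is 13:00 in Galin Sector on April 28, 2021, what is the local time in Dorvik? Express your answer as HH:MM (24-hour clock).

1 October 2020 is a Thursday, so the first Sunday is October 4 and the second is October 11.
1 April 2021 is a Thursday, so Saturdays fall on 3, 10, 17, 24; the last is April 24.
April 28, 2021 is outside the daylight-saving period (11 October 2020 – 24 April 2021), so Galin Sector is on standard time, UTC+01:45.
13:00 Galin Sector − 1h45m = 11:15 UTC.
1 February 2021 is a Monday, so the first Saturday is February 6 and the fourth is February 27.
1 October 2021 is a Friday, so the first Sunday is October 3 and the third is October 17.
At the standard offset (UTC−11:00), 11:15 UTC − 11h = 00:15 Dorvik standard time.
Daylight saving runs 27 February – 17 October; the standard-time date in Dorvik, April 28, 2021, is inside that window, so Dorvik is at UTC−10:00.
11:15 UTC − 10h = 01:15 Dorvik.

01:15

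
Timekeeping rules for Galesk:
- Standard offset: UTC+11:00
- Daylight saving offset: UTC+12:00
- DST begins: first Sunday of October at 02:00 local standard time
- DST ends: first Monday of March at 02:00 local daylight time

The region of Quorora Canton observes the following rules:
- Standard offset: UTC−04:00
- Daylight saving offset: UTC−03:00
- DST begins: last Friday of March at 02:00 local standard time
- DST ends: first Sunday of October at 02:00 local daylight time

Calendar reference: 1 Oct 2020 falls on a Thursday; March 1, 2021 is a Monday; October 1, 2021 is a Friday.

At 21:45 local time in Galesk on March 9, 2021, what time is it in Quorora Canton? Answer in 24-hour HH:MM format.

1 October 2020 is a Thursday, so the first Sunday is October 4.
1 March 2021 is a Monday, so the first Monday is March 1.
March 9, 2021 is outside the daylight-saving period (4 October 2020 – 1 March 2021), so Galesk is on standard time, UTC+11:00.
21:45 Galesk − 11h = 10:45 UTC.
1 March 2021 is a Monday, so Fridays fall on 5, 12, 19, 26; the last is March 26.
1 October 2021 is a Friday, so the first Sunday is October 3.
At the standard offset (UTC−04:00), 10:45 UTC − 4h = 06:45 Quorora Canton standard time.
Daylight saving runs 26 March – 3 October; the standard-time date in Quorora Canton, March 9, 2021, is outside that window, so Quorora Canton is on standard time at UTC−04:00.
10:45 UTC − 4h = 06:45 Quorora Canton.

06:45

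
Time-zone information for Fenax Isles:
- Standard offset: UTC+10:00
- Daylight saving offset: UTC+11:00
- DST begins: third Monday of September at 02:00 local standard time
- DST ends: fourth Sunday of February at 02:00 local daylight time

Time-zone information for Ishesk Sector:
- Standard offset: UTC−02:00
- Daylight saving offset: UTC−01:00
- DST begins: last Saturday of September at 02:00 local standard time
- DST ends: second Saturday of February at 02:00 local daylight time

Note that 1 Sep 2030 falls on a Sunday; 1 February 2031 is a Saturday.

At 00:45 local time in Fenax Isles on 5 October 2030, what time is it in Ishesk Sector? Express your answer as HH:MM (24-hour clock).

12:45

1 September 2030 is a Sunday, so the first Monday is September 2 and the third is September 16.
1 February 2031 is a Saturday, so the first Sunday is February 2 and the fourth is February 23.
Daylight saving runs 16 September 2030 – 23 February 2031; 5 October 2030 is inside that window, so Fenax Isles is at UTC+11:00.
00:45 Fenax Isles − 11h = 13:45 UTC (rolling into the previous day, 4 October 2030).
1 September 2030 is a Sunday, so Saturdays fall on 7, 14, 21, 28; the last is September 28.
1 February 2031 is a Saturday, so the first Saturday is February 1 and the second is February 8.
At the standard offset (UTC−02:00), 13:45 UTC − 2h = 11:45 Ishesk Sector standard time.
The standard-time date in Ishesk Sector, 4 October 2030, falls between 28 September 2030 and 8 February 2031, so daylight saving is in effect and Ishesk Sector is at UTC−01:00.
13:45 UTC − 1h = 12:45 Ishesk Sector.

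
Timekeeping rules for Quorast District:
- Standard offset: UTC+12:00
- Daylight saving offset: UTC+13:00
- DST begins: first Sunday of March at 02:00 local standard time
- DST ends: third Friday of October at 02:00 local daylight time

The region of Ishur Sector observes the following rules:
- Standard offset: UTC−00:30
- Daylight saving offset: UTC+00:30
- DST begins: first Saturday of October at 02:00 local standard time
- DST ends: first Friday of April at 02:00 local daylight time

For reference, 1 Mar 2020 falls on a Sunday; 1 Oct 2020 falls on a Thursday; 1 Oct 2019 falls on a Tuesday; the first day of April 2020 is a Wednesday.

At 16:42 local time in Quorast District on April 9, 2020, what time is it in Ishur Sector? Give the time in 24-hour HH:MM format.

1 March 2020 is a Sunday, so the first Sunday is March 1.
1 October 2020 is a Thursday, so the first Friday is October 2 and the third is October 16.
April 9, 2020 lies within the daylight-saving period (1 March – 16 October), so Quorast District is on daylight time, UTC+13:00.
16:42 Quorast District − 13h = 03:42 UTC.
1 October 2019 is a Tuesday, so the first Saturday is October 5.
1 April 2020 is a Wednesday, so the first Friday is April 3.
At the standard offset (UTC−00:30), 03:42 UTC − 0h30m = 03:12 Ishur Sector standard time.
The standard-time date in Ishur Sector, April 9, 2020, is outside the daylight-saving period (5 October 2019 – 3 April 2020), so Ishur Sector is on standard time, UTC−00:30.
03:42 UTC − 0h30m = 03:12 Ishur Sector.

03:12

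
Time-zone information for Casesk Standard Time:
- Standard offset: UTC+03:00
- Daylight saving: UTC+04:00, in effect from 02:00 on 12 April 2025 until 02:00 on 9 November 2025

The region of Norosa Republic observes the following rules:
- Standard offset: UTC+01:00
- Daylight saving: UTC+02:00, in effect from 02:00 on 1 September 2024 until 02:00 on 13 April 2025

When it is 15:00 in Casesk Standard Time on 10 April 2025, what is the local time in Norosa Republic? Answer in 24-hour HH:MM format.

14:00

10 April 2025 does not fall between 12 April and 9 November, so daylight saving is not in effect and Casesk Standard Time is at UTC+03:00.
15:00 Casesk Standard Time − 3h = 12:00 UTC.
At the standard offset (UTC+01:00), 12:00 UTC + 1h = 13:00 Norosa Republic standard time.
The standard-time date in Norosa Republic, 10 April 2025, lies within the daylight-saving period (1 September 2024 – 13 April 2025), so Norosa Republic is on daylight time, UTC+02:00.
12:00 UTC + 2h = 14:00 Norosa Republic.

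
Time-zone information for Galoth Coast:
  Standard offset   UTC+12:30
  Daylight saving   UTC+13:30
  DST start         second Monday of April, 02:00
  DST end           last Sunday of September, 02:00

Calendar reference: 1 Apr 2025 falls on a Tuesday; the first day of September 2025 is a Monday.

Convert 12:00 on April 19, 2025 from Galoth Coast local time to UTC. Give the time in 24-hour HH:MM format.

1 April 2025 is a Tuesday, so the first Monday is April 7 and the second is April 14.
1 September 2025 is a Monday, so Sundays fall on 7, 14, 21, 28; the last is September 28.
April 19, 2025 falls between 14 April and 28 September, so daylight saving is in effect and Galoth Coast is at UTC+13:30.
12:00 local − 13h30m = 22:30 UTC (rolling into the previous day, 18 April 2025).

22:30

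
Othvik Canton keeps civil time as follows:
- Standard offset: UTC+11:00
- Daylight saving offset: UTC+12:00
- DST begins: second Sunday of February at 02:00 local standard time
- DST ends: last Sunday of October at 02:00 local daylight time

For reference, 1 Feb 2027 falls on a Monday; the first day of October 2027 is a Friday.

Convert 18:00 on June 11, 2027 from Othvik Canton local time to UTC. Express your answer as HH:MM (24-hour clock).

1 February 2027 is a Monday, so the first Sunday is February 7 and the second is February 14.
1 October 2027 is a Friday, so Sundays fall on 3, 10, 17, 24, 31; the last is October 31.
June 11, 2027 falls between 14 February and 31 October, so daylight saving is in effect and Othvik Canton is at UTC+12:00.
18:00 local − 12h = 06:00 UTC.

06:00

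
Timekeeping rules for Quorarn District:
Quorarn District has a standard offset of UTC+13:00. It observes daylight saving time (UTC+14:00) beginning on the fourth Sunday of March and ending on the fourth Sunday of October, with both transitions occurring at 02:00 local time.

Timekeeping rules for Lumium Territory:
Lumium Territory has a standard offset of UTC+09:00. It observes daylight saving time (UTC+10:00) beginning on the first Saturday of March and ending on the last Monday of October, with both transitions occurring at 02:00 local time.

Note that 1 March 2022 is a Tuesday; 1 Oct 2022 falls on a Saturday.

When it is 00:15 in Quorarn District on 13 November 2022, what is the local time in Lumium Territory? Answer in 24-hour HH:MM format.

20:15

1 March 2022 is a Tuesday, so the first Sunday is March 6 and the fourth is March 27.
1 October 2022 is a Saturday, so the first Sunday is October 2 and the fourth is October 23.
13 November 2022 is outside the daylight-saving period (27 March – 23 October), so Quorarn District is on standard time, UTC+13:00.
00:15 Quorarn District − 13h = 11:15 UTC (rolling into the previous day, 12 November 2022).
1 March 2022 is a Tuesday, so the first Saturday is March 5.
1 October 2022 is a Saturday, so Mondays fall on 3, 10, 17, 24, 31; the last is October 31.
At the standard offset (UTC+09:00), 11:15 UTC + 9h = 20:15 Lumium Territory standard time.
The standard-time date in Lumium Territory, 12 November 2022, is outside the daylight-saving period (5 March – 31 October), so Lumium Territory is on standard time, UTC+09:00.
11:15 UTC + 9h = 20:15 Lumium Territory.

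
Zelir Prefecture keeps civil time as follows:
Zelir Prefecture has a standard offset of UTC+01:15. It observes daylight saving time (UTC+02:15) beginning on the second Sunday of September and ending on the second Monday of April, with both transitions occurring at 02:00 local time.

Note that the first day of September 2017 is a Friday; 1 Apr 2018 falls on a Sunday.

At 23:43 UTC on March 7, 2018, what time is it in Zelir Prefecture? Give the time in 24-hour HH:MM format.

1 September 2017 is a Friday, so the first Sunday is September 3 and the second is September 10.
1 April 2018 is a Sunday, so the first Monday is April 2 and the second is April 9.
At the standard offset (UTC+01:15), 23:43 UTC + 1h15m = 00:58 Zelir Prefecture standard time (rolling into the next day, 8 March 2018).
Daylight saving runs 10 September 2017 – 9 April 2018; the standard-time date in Zelir Prefecture, March 8, 2018, is inside that window, so Zelir Prefecture is at UTC+02:15.
23:43 UTC + 2h15m = 01:58 local (rolling into the next day, 8 March 2018).

01:58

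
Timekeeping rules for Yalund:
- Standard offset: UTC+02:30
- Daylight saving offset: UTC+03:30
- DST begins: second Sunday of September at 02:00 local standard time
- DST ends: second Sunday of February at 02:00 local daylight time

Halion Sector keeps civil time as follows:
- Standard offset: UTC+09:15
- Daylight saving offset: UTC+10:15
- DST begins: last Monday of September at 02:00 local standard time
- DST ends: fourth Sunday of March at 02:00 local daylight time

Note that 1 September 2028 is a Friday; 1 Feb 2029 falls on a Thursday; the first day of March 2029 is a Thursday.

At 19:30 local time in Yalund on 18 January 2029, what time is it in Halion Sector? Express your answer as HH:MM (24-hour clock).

1 September 2028 is a Friday, so the first Sunday is September 3 and the second is September 10.
1 February 2029 is a Thursday, so the first Sunday is February 4 and the second is February 11.
18 January 2029 falls between 10 September 2028 and 11 February 2029, so daylight saving is in effect and Yalund is at UTC+03:30.
19:30 Yalund − 3h30m = 16:00 UTC.
1 September 2028 is a Friday, so Mondays fall on 4, 11, 18, 25; the last is September 25.
1 March 2029 is a Thursday, so the first Sunday is March 4 and the fourth is March 25.
At the standard offset (UTC+09:15), 16:00 UTC + 9h15m = 01:15 Halion Sector standard time (rolling into the next day, 19 January 2029).
Daylight saving runs 25 September 2028 – 25 March 2029; the standard-time date in Halion Sector, 19 January 2029, is inside that window, so Halion Sector is at UTC+10:15.
16:00 UTC + 10h15m = 02:15 Halion Sector (rolling into the next day, 19 January 2029).

02:15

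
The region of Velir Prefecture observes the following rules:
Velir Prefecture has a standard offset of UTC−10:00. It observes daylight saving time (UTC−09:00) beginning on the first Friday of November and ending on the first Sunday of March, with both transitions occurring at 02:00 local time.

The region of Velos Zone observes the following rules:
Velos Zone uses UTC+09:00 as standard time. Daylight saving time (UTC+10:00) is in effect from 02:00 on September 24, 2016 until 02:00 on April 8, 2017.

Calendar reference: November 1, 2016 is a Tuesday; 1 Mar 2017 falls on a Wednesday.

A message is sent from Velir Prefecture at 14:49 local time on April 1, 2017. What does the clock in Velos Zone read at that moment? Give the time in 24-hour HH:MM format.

10:49

1 November 2016 is a Tuesday, so the first Friday is November 4.
1 March 2017 is a Wednesday, so the first Sunday is March 5.
April 1, 2017 does not fall between 4 November 2016 and 5 March 2017, so daylight saving is not in effect and Velir Prefecture is at UTC−10:00.
14:49 Velir Prefecture + 10h = 00:49 UTC (rolling into the next day, 2 April 2017).
At the standard offset (UTC+09:00), 00:49 UTC + 9h = 09:49 Velos Zone standard time.
Daylight saving runs 24 September 2016 – 8 April 2017; the standard-time date in Velos Zone, April 2, 2017, is inside that window, so Velos Zone is at UTC+10:00.
00:49 UTC + 10h = 10:49 Velos Zone.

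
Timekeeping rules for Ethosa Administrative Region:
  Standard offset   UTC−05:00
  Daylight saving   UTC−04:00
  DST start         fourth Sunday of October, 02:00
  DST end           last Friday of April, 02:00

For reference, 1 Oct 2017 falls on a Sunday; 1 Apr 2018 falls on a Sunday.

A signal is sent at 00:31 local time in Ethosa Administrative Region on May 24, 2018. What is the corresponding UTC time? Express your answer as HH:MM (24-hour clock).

1 October 2017 is a Sunday, so the first Sunday is October 1 and the fourth is October 22.
1 April 2018 is a Sunday, so Fridays fall on 6, 13, 20, 27; the last is April 27.
May 24, 2018 is outside the daylight-saving period (22 October 2017 – 27 April 2018), so Ethosa Administrative Region is on standard time, UTC−05:00.
00:31 local + 5h = 05:31 UTC.

05:31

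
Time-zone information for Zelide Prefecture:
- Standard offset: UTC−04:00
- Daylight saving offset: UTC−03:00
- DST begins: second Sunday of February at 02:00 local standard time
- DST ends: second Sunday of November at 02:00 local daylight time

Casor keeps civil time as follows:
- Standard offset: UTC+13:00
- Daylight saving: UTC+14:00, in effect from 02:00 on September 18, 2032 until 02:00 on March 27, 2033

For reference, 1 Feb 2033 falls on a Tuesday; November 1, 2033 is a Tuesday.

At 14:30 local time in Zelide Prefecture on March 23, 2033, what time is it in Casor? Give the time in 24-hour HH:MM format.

1 February 2033 is a Tuesday, so the first Sunday is February 6 and the second is February 13.
1 November 2033 is a Tuesday, so the first Sunday is November 6 and the second is November 13.
Daylight saving runs 13 February – 13 November; March 23, 2033 is inside that window, so Zelide Prefecture is at UTC−03:00.
14:30 Zelide Prefecture + 3h = 17:30 UTC.
At the standard offset (UTC+13:00), 17:30 UTC + 13h = 06:30 Casor standard time (rolling into the next day, 24 March 2033).
The standard-time date in Casor, March 24, 2033, falls between 18 September 2032 and 27 March 2033, so daylight saving is in effect and Casor is at UTC+14:00.
17:30 UTC + 14h = 07:30 Casor (rolling into the next day, 24 March 2033).

07:30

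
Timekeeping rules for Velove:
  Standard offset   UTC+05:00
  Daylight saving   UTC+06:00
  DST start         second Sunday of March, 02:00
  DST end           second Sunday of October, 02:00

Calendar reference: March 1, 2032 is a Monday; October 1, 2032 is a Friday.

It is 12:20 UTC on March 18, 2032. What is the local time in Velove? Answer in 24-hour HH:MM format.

18:20

1 March 2032 is a Monday, so the first Sunday is March 7 and the second is March 14.
1 October 2032 is a Friday, so the first Sunday is October 3 and the second is October 10.
At the standard offset (UTC+05:00), 12:20 UTC + 5h = 17:20 Velove standard time.
Daylight saving runs 14 March – 10 October; the standard-time date in Velove, March 18, 2032, is inside that window, so Velove is at UTC+06:00.
12:20 UTC + 6h = 18:20 local.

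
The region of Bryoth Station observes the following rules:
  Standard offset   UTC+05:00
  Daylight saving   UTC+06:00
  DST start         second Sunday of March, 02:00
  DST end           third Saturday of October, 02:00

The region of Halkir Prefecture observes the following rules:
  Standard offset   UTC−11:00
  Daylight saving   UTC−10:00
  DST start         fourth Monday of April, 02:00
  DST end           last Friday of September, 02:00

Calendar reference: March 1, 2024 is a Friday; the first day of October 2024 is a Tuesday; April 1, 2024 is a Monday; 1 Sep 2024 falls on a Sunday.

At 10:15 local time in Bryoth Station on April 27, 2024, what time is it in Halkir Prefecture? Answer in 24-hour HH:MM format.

18:15

1 March 2024 is a Friday, so the first Sunday is March 3 and the second is March 10.
1 October 2024 is a Tuesday, so the first Saturday is October 5 and the third is October 19.
April 27, 2024 lies within the daylight-saving period (10 March – 19 October), so Bryoth Station is on daylight time, UTC+06:00.
10:15 Bryoth Station − 6h = 04:15 UTC.
1 April 2024 is a Monday, so the first Monday is April 1 and the fourth is April 22.
1 September 2024 is a Sunday, so Fridays fall on 6, 13, 20, 27; the last is September 27.
At the standard offset (UTC−11:00), 04:15 UTC − 11h = 17:15 Halkir Prefecture standard time (rolling into the previous day, 26 April 2024).
The standard-time date in Halkir Prefecture, April 26, 2024, lies within the daylight-saving period (22 April – 27 September), so Halkir Prefecture is on daylight time, UTC−10:00.
04:15 UTC − 10h = 18:15 Halkir Prefecture (rolling into the previous day, 26 April 2024).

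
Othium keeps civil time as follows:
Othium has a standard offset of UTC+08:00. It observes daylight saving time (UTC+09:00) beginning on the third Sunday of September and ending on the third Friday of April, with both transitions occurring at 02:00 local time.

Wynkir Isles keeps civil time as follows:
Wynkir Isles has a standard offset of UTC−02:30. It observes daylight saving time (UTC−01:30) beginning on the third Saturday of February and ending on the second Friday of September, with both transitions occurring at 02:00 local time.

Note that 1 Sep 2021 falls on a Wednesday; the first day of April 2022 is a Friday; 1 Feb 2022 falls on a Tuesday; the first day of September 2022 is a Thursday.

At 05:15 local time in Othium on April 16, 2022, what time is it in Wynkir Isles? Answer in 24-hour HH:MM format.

1 September 2021 is a Wednesday, so the first Sunday is September 5 and the third is September 19.
1 April 2022 is a Friday, so the first Friday is April 1 and the third is April 15.
Daylight saving runs 19 September 2021 – 15 April 2022; April 16, 2022 is outside that window, so Othium is on standard time at UTC+08:00.
05:15 Othium − 8h = 21:15 UTC (rolling into the previous day, 15 April 2022).
1 February 2022 is a Tuesday, so the first Saturday is February 5 and the third is February 19.
1 September 2022 is a Thursday, so the first Friday is September 2 and the second is September 9.
At the standard offset (UTC−02:30), 21:15 UTC − 2h30m = 18:45 Wynkir Isles standard time.
Daylight saving runs 19 February – 9 September; the standard-time date in Wynkir Isles, April 15, 2022, is inside that window, so Wynkir Isles is at UTC−01:30.
21:15 UTC − 1h30m = 19:45 Wynkir Isles.

19:45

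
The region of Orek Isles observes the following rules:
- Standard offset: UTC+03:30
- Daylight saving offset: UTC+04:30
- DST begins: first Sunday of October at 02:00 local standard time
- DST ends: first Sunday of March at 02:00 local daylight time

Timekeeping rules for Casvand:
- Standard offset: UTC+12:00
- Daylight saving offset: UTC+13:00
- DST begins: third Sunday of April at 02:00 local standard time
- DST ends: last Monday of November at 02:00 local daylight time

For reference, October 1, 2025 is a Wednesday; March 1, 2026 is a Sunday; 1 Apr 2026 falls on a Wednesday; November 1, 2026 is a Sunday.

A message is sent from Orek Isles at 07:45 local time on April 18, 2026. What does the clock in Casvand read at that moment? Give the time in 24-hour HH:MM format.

1 October 2025 is a Wednesday, so the first Sunday is October 5.
1 March 2026 is a Sunday, so the first Sunday is March 1.
April 18, 2026 does not fall between 5 October 2025 and 1 March 2026, so daylight saving is not in effect and Orek Isles is at UTC+03:30.
07:45 Orek Isles − 3h30m = 04:15 UTC.
1 April 2026 is a Wednesday, so the first Sunday is April 5 and the third is April 19.
1 November 2026 is a Sunday, so Mondays fall on 2, 9, 16, 23, 30; the last is November 30.
At the standard offset (UTC+12:00), 04:15 UTC + 12h = 16:15 Casvand standard time.
The standard-time date in Casvand, April 18, 2026, does not fall between 19 April and 30 November, so daylight saving is not in effect and Casvand is at UTC+12:00.
04:15 UTC + 12h = 16:15 Casvand.

16:15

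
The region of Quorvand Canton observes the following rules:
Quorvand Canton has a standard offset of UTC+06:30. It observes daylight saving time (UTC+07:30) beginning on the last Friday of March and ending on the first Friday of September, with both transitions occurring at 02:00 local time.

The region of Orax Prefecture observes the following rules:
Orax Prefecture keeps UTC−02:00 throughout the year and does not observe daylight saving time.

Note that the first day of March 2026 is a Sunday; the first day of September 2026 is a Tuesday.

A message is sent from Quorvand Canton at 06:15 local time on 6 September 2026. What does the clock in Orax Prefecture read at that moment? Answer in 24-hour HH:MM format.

21:45

1 March 2026 is a Sunday, so Fridays fall on 6, 13, 20, 27; the last is March 27.
1 September 2026 is a Tuesday, so the first Friday is September 4.
6 September 2026 does not fall between 27 March and 4 September, so daylight saving is not in effect and Quorvand Canton is at UTC+06:30.
06:15 Quorvand Canton − 6h30m = 23:45 UTC (rolling into the previous day, 5 September 2026).
Orax Prefecture has no daylight saving, so its offset is UTC−02:00 year-round.
23:45 UTC − 2h = 21:45 Orax Prefecture.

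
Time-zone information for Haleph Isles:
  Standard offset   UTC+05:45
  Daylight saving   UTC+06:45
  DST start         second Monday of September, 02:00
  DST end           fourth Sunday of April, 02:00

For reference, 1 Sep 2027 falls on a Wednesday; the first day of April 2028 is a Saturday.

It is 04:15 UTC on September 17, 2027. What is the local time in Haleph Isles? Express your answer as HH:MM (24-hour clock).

11:00

1 September 2027 is a Wednesday, so the first Monday is September 6 and the second is September 13.
1 April 2028 is a Saturday, so the first Sunday is April 2 and the fourth is April 23.
At the standard offset (UTC+05:45), 04:15 UTC + 5h45m = 10:00 Haleph Isles standard time.
The standard-time date in Haleph Isles, September 17, 2027, lies within the daylight-saving period (13 September 2027 – 23 April 2028), so Haleph Isles is on daylight time, UTC+06:45.
04:15 UTC + 6h45m = 11:00 local.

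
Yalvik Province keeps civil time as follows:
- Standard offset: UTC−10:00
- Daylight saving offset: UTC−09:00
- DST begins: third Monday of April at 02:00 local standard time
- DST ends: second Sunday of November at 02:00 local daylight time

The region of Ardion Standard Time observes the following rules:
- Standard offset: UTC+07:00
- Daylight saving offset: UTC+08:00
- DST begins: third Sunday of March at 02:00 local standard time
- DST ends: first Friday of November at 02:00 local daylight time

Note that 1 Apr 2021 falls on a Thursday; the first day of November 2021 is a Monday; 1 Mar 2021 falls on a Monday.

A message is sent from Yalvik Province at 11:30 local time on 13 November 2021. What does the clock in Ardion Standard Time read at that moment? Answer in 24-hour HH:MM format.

1 April 2021 is a Thursday, so the first Monday is April 5 and the third is April 19.
1 November 2021 is a Monday, so the first Sunday is November 7 and the second is November 14.
13 November 2021 falls between 19 April and 14 November, so daylight saving is in effect and Yalvik Province is at UTC−09:00.
11:30 Yalvik Province + 9h = 20:30 UTC.
1 March 2021 is a Monday, so the first Sunday is March 7 and the third is March 21.
1 November 2021 is a Monday, so the first Friday is November 5.
At the standard offset (UTC+07:00), 20:30 UTC + 7h = 03:30 Ardion Standard Time standard time (rolling into the next day, 14 November 2021).
The standard-time date in Ardion Standard Time, 14 November 2021, does not fall between 21 March and 5 November, so daylight saving is not in effect and Ardion Standard Time is at UTC+07:00.
20:30 UTC + 7h = 03:30 Ardion Standard Time (rolling into the next day, 14 November 2021).

03:30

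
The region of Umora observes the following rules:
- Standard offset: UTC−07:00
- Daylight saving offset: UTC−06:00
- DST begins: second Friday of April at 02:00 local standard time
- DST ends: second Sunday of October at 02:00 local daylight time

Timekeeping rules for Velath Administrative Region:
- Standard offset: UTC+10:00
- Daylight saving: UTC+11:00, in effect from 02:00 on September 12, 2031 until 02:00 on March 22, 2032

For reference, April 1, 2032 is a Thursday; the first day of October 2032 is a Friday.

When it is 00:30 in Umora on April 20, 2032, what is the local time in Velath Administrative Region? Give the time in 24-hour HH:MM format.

16:30

1 April 2032 is a Thursday, so the first Friday is April 2 and the second is April 9.
1 October 2032 is a Friday, so the first Sunday is October 3 and the second is October 10.
Daylight saving runs 9 April – 10 October; April 20, 2032 is inside that window, so Umora is at UTC−06:00.
00:30 Umora + 6h = 06:30 UTC.
At the standard offset (UTC+10:00), 06:30 UTC + 10h = 16:30 Velath Administrative Region standard time.
Daylight saving runs 12 September 2031 – 22 March 2032; the standard-time date in Velath Administrative Region, April 20, 2032, is outside that window, so Velath Administrative Region is on standard time at UTC+10:00.
06:30 UTC + 10h = 16:30 Velath Administrative Region.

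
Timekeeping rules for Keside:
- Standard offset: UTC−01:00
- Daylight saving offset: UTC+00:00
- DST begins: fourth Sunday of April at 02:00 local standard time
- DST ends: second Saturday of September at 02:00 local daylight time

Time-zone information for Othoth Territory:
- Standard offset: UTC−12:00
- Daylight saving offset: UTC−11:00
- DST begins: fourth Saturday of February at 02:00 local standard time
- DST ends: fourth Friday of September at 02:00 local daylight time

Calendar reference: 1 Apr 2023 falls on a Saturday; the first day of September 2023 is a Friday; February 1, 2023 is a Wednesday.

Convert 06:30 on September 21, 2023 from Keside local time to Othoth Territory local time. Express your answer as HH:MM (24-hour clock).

20:30

1 April 2023 is a Saturday, so the first Sunday is April 2 and the fourth is April 23.
1 September 2023 is a Friday, so the first Saturday is September 2 and the second is September 9.
September 21, 2023 is outside the daylight-saving period (23 April – 9 September), so Keside is on standard time, UTC−01:00.
06:30 Keside + 1h = 07:30 UTC.
1 February 2023 is a Wednesday, so the first Saturday is February 4 and the fourth is February 25.
1 September 2023 is a Friday, so the first Friday is September 1 and the fourth is September 22.
At the standard offset (UTC−12:00), 07:30 UTC − 12h = 19:30 Othoth Territory standard time (rolling into the previous day, 20 September 2023).
The standard-time date in Othoth Territory, September 20, 2023, falls between 25 February and 22 September, so daylight saving is in effect and Othoth Territory is at UTC−11:00.
07:30 UTC − 11h = 20:30 Othoth Territory (rolling into the previous day, 20 September 2023).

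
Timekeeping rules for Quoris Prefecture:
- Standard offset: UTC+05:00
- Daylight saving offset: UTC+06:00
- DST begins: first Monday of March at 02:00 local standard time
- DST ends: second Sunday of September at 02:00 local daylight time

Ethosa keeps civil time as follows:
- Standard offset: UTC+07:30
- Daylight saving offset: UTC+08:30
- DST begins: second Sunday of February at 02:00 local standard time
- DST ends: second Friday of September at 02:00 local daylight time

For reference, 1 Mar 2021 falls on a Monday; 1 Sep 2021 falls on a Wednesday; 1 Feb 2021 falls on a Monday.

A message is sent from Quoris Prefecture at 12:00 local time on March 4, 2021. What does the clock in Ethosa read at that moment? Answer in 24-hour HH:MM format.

1 March 2021 is a Monday, so the first Monday is March 1.
1 September 2021 is a Wednesday, so the first Sunday is September 5 and the second is September 12.
Daylight saving runs 1 March – 12 September; March 4, 2021 is inside that window, so Quoris Prefecture is at UTC+06:00.
12:00 Quoris Prefecture − 6h = 06:00 UTC.
1 February 2021 is a Monday, so the first Sunday is February 7 and the second is February 14.
1 September 2021 is a Wednesday, so the first Friday is September 3 and the second is September 10.
At the standard offset (UTC+07:30), 06:00 UTC + 7h30m = 13:30 Ethosa standard time.
The standard-time date in Ethosa, March 4, 2021, lies within the daylight-saving period (14 February – 10 September), so Ethosa is on daylight time, UTC+08:30.
06:00 UTC + 8h30m = 14:30 Ethosa.

14:30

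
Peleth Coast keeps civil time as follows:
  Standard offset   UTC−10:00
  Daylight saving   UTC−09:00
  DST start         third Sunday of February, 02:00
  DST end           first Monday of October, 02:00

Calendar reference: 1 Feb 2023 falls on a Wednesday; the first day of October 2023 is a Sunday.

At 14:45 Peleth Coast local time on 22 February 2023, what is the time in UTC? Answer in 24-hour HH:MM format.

23:45

1 February 2023 is a Wednesday, so the first Sunday is February 5 and the third is February 19.
1 October 2023 is a Sunday, so the first Monday is October 2.
22 February 2023 lies within the daylight-saving period (19 February – 2 October), so Peleth Coast is on daylight time, UTC−09:00.
14:45 local + 9h = 23:45 UTC.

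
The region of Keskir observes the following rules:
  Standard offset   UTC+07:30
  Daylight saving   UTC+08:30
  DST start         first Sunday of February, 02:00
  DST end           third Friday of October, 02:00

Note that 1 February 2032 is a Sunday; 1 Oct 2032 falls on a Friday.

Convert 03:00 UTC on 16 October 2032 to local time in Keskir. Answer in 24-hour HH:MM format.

10:30

1 February 2032 is a Sunday, so the first Sunday is February 1.
1 October 2032 is a Friday, so the first Friday is October 1 and the third is October 15.
At the standard offset (UTC+07:30), 03:00 UTC + 7h30m = 10:30 Keskir standard time.
The standard-time date in Keskir, 16 October 2032, is outside the daylight-saving period (1 February – 15 October), so Keskir is on standard time, UTC+07:30.
03:00 UTC + 7h30m = 10:30 local.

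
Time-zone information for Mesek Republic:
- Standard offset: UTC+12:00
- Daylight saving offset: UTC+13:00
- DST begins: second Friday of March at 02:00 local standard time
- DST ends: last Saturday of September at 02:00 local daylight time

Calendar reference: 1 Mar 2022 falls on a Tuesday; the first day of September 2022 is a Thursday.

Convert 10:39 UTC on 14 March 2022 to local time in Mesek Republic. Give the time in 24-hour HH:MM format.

1 March 2022 is a Tuesday, so the first Friday is March 4 and the second is March 11.
1 September 2022 is a Thursday, so Saturdays fall on 3, 10, 17, 24; the last is September 24.
At the standard offset (UTC+12:00), 10:39 UTC + 12h = 22:39 Mesek Republic standard time.
Daylight saving runs 11 March – 24 September; the standard-time date in Mesek Republic, 14 March 2022, is inside that window, so Mesek Republic is at UTC+13:00.
10:39 UTC + 13h = 23:39 local.

23:39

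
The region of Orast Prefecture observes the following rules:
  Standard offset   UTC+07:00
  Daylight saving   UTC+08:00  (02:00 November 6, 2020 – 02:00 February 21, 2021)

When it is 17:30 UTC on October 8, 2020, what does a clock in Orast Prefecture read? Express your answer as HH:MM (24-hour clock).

At the standard offset (UTC+07:00), 17:30 UTC + 7h = 00:30 Orast Prefecture standard time (rolling into the next day, 9 October 2020).
The standard-time date in Orast Prefecture, October 9, 2020, does not fall between 6 November 2020 and 21 February 2021, so daylight saving is not in effect and Orast Prefecture is at UTC+07:00.
17:30 UTC + 7h = 00:30 local (rolling into the next day, 9 October 2020).

00:30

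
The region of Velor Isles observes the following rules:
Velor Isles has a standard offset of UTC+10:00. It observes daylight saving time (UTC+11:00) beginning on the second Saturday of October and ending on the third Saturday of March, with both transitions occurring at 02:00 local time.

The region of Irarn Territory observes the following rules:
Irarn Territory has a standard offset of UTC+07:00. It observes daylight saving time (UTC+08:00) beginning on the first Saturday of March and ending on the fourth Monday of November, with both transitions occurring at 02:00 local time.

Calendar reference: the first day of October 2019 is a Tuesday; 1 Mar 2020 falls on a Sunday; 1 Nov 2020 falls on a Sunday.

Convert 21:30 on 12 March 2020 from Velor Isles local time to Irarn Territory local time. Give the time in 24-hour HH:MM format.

18:30

1 October 2019 is a Tuesday, so the first Saturday is October 5 and the second is October 12.
1 March 2020 is a Sunday, so the first Saturday is March 7 and the third is March 21.
12 March 2020 falls between 12 October 2019 and 21 March 2020, so daylight saving is in effect and Velor Isles is at UTC+11:00.
21:30 Velor Isles − 11h = 10:30 UTC.
1 March 2020 is a Sunday, so the first Saturday is March 7.
1 November 2020 is a Sunday, so the first Monday is November 2 and the fourth is November 23.
At the standard offset (UTC+07:00), 10:30 UTC + 7h = 17:30 Irarn Territory standard time.
The standard-time date in Irarn Territory, 12 March 2020, falls between 7 March and 23 November, so daylight saving is in effect and Irarn Territory is at UTC+08:00.
10:30 UTC + 8h = 18:30 Irarn Territory.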